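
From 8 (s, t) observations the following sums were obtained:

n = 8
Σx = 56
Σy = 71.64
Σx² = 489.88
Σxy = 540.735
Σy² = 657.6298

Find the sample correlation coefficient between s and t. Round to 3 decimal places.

0.989

Sxx = Σx² − (Σx)²/n = 489.88 − 392 = 97.88
Sxy = Σxy − (Σx)(Σy)/n = 540.735 − 501.48 = 39.255
Syy = Σy² − (Σy)²/n = 657.6298 − 641.5362 = 16.0936
r = Sxy/√(Sxx·Syy) = 39.255/√(1575.241568) = 39.255/39.689313 = 0.989057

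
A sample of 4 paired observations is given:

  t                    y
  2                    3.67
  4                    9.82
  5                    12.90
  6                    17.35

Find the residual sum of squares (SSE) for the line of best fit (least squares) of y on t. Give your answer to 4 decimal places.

n = 4, Σx = 17, Σy = 43.74, Σxy = 215.22, Σx² = 81, Σy² = 577.3338
Sxx = Σx² − (Σx)²/n = 81 − 72.25 = 8.75
Sxy = Σxy − (Σx)(Σy)/n = 215.22 − 185.895 = 29.325
Syy = Σy² − (Σy)²/n = 577.3338 − 478.2969 = 99.0369
b = Sxy/Sxx = 29.325/8.75 = 3.351429
SSE = Syy − b·Sxy = 99.0369 − 3.351429·29.325 = 0.756257

0.7563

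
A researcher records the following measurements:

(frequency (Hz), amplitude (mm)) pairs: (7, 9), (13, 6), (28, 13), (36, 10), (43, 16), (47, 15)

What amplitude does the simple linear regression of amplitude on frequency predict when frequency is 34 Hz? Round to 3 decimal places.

n = 6, Σx = 174, Σy = 69, Σxy = 2258, Σx² = 6356
Sxx = Σx² − (Σx)²/n = 6356 − 5046 = 1310
Sxy = Σxy − (Σx)(Σy)/n = 2258 − 2001 = 257
b = Sxy/Sxx = 257/1310 = 0.196183
a = ȳ − b·x̄ = 11.5 − 0.196183·29 = 5.810687
ŷ(34) = a + b·34 = 5.810687 + 0.196183·34 = 12.480916

12.481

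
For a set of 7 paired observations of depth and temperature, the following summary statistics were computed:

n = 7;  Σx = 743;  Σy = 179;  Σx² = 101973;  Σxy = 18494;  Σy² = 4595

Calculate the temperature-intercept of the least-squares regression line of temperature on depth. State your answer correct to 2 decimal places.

27.89

Sxx = Σx² − (Σx)²/n = 101973 − 78864.142857 = 23108.857143
Sxy = Σxy − (Σx)(Σy)/n = 18494 − 18999.571429 = -505.571429
b = Sxy/Sxx = -505.571429/23108.857143 = -0.021878
a = ȳ − b·x̄ = 25.571429 − (-0.021878)·106.142857 = 27.893603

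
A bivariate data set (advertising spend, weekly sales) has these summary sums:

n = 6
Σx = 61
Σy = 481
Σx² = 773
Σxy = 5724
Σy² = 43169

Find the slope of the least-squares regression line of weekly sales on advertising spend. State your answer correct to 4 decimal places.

Sxx = Σx² − (Σx)²/n = 773 − 620.166667 = 152.833333
Sxy = Σxy − (Σx)(Σy)/n = 5724 − 4890.166667 = 833.833333
b = Sxy/Sxx = 833.833333/152.833333 = 5.455834

5.4558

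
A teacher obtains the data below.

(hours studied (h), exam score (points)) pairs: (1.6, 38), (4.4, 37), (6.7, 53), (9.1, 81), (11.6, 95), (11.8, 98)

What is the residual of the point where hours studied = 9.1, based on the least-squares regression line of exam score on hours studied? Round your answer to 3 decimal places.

3.687

n = 6, Σx = 45.2, Σy = 402, Σxy = 3574.2, Σx² = 423.42
Sxx = Σx² − (Σx)²/n = 423.42 − 340.506667 = 82.913333
Sxy = Σxy − (Σx)(Σy)/n = 3574.2 − 3028.4 = 545.8
b = Sxy/Sxx = 545.8/82.913333 = 6.582777
a = ȳ − b·x̄ = 67 − 6.582777·7.533333 = 17.409745
ŷ(9.1) = 17.409745 + 6.582777·9.1 = 77.313018
residual = y − ŷ = 81 − 77.313018 = 3.686982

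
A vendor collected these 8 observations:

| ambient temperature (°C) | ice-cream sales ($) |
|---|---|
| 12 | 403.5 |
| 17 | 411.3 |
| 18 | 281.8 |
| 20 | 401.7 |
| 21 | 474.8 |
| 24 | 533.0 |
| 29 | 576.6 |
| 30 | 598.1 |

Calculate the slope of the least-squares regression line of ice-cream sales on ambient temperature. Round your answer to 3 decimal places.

14.201

n = 8, Σx = 171, Σy = 3680.8, Σxy = 82367.7, Σx² = 3915
Sxx = Σx² − (Σx)²/n = 3915 − 3655.125 = 259.875
Sxy = Σxy − (Σx)(Σy)/n = 82367.7 − 78677.1 = 3690.6
b = Sxy/Sxx = 3690.6/259.875 = 14.201443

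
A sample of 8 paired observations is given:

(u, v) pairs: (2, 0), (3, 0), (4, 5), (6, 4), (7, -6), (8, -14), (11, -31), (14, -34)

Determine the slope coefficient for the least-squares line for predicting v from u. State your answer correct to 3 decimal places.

n = 8, Σx = 55, Σy = -76, Σxy = -927, Σx² = 495
Sxx = Σx² − (Σx)²/n = 495 − 378.125 = 116.875
Sxy = Σxy − (Σx)(Σy)/n = -927 − (-522.5) = -404.5
b = Sxy/Sxx = -404.5/116.875 = -3.460963

-3.461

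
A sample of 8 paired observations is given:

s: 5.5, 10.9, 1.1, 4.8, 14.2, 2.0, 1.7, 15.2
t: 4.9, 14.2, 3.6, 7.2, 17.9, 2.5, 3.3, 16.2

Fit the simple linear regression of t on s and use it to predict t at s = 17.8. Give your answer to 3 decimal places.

n = 8, Σx = 55.4, Σy = 69.8, Σxy = 731.28, Σx² = 612.88
Sxx = Σx² − (Σx)²/n = 612.88 − 383.645 = 229.235
Sxy = Σxy − (Σx)(Σy)/n = 731.28 − 483.365 = 247.915
b = Sxy/Sxx = 247.915/229.235 = 1.081488
a = ȳ − b·x̄ = 8.725 − 1.081488·6.925 = 1.235693
ŷ(17.8) = a + b·17.8 = 1.235693 + 1.081488·17.8 = 20.486187

20.486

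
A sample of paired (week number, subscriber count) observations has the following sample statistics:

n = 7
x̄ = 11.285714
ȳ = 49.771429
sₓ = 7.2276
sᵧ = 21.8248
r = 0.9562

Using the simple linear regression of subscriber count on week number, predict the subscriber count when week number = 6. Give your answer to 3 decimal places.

34.510

b = r · sᵧ/sₓ = 0.9562 · 21.8248/7.2276 = 2.887386
a = ȳ − b·x̄ = 49.771429 − 2.887386·11.285714 = 17.185212
ŷ(6) = a + b·6 = 17.185212 + 2.887386·6 = 34.509530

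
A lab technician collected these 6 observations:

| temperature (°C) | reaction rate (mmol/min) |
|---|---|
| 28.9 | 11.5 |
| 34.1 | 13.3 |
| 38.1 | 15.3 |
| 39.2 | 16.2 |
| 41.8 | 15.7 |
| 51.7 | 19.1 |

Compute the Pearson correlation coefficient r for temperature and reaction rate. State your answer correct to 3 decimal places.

0.977

n = 6, Σx = 233.8, Σy = 91.1, Σxy = 3647.58, Σx² = 9406.4, Σy² = 1416.97
Sxx = Σx² − (Σx)²/n = 9406.4 − 9110.406667 = 295.993333
Sxy = Σxy − (Σx)(Σy)/n = 3647.58 − 3549.863333 = 97.716667
Syy = Σy² − (Σy)²/n = 1416.97 − 1383.201667 = 33.768333
r = Sxy/√(Sxx·Syy) = 97.716667/√(9995.201544) = 97.716667/99.976005 = 0.977401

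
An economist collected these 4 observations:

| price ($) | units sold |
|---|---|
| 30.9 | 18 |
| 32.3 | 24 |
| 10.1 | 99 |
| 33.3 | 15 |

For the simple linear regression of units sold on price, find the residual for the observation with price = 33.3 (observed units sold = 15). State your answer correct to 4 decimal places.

n = 4, Σx = 106.6, Σy = 156, Σxy = 2830.8, Σx² = 3209
Sxx = Σx² − (Σx)²/n = 3209 − 2840.89 = 368.11
Sxy = Σxy − (Σx)(Σy)/n = 2830.8 − 4157.4 = -1326.6
b = Sxy/Sxx = -1326.6/368.11 = -3.603814
a = ȳ − b·x̄ = 39 − (-3.603814)·26.65 = 135.041645
ŷ(33.3) = 135.041645 + (-3.603814)·33.3 = 15.034636
residual = y − ŷ = 15 − 15.034636 = -0.034636

-0.0346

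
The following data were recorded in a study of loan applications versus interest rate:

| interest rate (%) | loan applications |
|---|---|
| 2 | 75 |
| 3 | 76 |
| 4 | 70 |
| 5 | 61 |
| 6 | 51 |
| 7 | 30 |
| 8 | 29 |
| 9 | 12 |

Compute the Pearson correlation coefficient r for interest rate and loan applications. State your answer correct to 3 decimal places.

-0.970

n = 8, Σx = 44, Σy = 404, Σxy = 1819, Σx² = 284, Σy² = 24508
Sxx = Σx² − (Σx)²/n = 284 − 242 = 42
Sxy = Σxy − (Σx)(Σy)/n = 1819 − 2222 = -403
Syy = Σy² − (Σy)²/n = 24508 − 20402 = 4106
r = Sxy/√(Sxx·Syy) = -403/√(172452) = -403/415.273404 = -0.970445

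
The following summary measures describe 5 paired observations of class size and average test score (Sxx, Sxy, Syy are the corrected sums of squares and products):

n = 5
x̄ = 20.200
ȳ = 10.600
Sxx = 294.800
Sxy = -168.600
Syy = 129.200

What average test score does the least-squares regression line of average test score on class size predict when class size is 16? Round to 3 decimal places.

13.002

b = Sxy/Sxx = -168.6/294.8 = -0.571913
a = ȳ − b·x̄ = 10.6 − (-0.571913)·20.2 = 22.152646
ŷ(16) = a + b·16 = 22.152646 + (-0.571913)·16 = 13.002035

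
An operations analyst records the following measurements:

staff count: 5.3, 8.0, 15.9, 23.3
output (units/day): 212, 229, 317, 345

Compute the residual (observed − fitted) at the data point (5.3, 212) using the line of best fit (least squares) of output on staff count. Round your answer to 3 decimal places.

-2.422

n = 4, Σx = 52.5, Σy = 1103, Σxy = 16034.4, Σx² = 887.79
Sxx = Σx² − (Σx)²/n = 887.79 − 689.0625 = 198.7275
Sxy = Σxy − (Σx)(Σy)/n = 16034.4 − 14476.875 = 1557.525
b = Sxy/Sxx = 1557.525/198.7275 = 7.837491
a = ȳ − b·x̄ = 275.75 − 7.837491·13.125 = 172.882930
ŷ(5.3) = 172.882930 + 7.837491·5.3 = 214.421633
residual = y − ŷ = 212 − 214.421633 = -2.421633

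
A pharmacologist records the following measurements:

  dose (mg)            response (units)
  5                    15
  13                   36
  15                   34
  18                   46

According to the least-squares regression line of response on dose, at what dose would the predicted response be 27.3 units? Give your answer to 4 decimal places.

10.3515

n = 4, Σx = 51, Σy = 131, Σxy = 1881, Σx² = 743
Sxx = Σx² − (Σx)²/n = 743 − 650.25 = 92.75
Sxy = Σxy − (Σx)(Σy)/n = 1881 − 1670.25 = 210.75
b = Sxy/Sxx = 210.75/92.75 = 2.272237
a = ȳ − b·x̄ = 32.75 − 2.272237·12.75 = 3.778976
Set a + b·x = 27.3: x = (27.3 − 3.778976) / 2.272237 = 10.351483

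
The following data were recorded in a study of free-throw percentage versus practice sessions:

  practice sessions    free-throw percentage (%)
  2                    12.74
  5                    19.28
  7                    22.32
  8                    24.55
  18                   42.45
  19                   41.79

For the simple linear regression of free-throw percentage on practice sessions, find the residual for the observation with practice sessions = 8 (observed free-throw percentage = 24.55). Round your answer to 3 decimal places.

0.544

n = 6, Σx = 59, Σy = 163.13, Σxy = 2032.63, Σx² = 827
Sxx = Σx² − (Σx)²/n = 827 − 580.166667 = 246.833333
Sxy = Σxy − (Σx)(Σy)/n = 2032.63 − 1604.111667 = 428.518333
b = Sxy/Sxx = 428.518333/246.833333 = 1.736063
a = ȳ − b·x̄ = 27.188333 − 1.736063·9.833333 = 10.117043
ŷ(8) = 10.117043 + 1.736063·8 = 24.005550
residual = y − ŷ = 24.55 − 24.005550 = 0.544450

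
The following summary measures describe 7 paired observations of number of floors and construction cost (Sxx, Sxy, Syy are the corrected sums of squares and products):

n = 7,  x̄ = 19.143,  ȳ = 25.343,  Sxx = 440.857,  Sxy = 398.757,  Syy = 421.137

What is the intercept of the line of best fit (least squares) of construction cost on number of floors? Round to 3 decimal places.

8.028

b = Sxy/Sxx = 398.757/440.857 = 0.904504
a = ȳ − b·x̄ = 25.343 − 0.904504·19.143 = 8.028076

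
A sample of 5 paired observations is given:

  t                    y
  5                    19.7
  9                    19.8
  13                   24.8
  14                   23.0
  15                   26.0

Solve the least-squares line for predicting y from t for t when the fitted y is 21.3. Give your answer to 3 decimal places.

n = 5, Σx = 56, Σy = 113.3, Σxy = 1311.1, Σx² = 696
Sxx = Σx² − (Σx)²/n = 696 − 627.2 = 68.8
Sxy = Σxy − (Σx)(Σy)/n = 1311.1 − 1268.96 = 42.14
b = Sxy/Sxx = 42.14/68.8 = 0.6125
a = ȳ − b·x̄ = 22.66 − 0.6125·11.2 = 15.8
Set a + b·x = 21.3: x = (21.3 − 15.8) / 0.6125 = 8.979592

8.980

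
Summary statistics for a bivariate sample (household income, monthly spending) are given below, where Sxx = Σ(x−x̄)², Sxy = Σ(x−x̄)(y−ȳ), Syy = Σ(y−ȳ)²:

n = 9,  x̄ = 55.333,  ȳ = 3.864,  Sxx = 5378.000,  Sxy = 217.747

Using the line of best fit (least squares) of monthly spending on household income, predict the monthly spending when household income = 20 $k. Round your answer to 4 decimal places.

b = Sxy/Sxx = 217.747/5378 = 0.040488
a = ȳ − b·x̄ = 3.864 − 0.040488·55.333 = 1.623651
ŷ(20) = a + b·20 = 1.623651 + 0.040488·20 = 2.433421

2.4334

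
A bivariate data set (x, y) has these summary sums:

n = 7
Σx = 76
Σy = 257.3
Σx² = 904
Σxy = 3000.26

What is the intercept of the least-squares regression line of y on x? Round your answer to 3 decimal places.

Sxx = Σx² − (Σx)²/n = 904 − 825.142857 = 78.857143
Sxy = Σxy − (Σx)(Σy)/n = 3000.26 − 2793.542857 = 206.717143
b = Sxy/Sxx = 206.717143/78.857143 = 2.621413
a = ȳ − b·x̄ = 36.757143 − 2.621413·10.857143 = 8.296087

8.296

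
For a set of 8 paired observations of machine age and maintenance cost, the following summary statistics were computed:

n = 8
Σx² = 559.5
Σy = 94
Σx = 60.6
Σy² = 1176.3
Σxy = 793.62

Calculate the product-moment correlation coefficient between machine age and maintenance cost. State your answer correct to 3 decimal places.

Sxx = Σx² − (Σx)²/n = 559.5 − 459.045 = 100.455
Sxy = Σxy − (Σx)(Σy)/n = 793.62 − 712.05 = 81.57
Syy = Σy² − (Σy)²/n = 1176.3 − 1104.5 = 71.8
r = Sxy/√(Sxx·Syy) = 81.57/√(7212.669) = 81.57/84.927434 = 0.960467

0.960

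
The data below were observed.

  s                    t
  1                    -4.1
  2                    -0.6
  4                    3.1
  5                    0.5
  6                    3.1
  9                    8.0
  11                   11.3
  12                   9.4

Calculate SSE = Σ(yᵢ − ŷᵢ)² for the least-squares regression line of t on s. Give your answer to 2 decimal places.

15.78

n = 8, Σx = 50, Σy = 30.7, Σxy = 337.3, Σx² = 428, Σy² = 316.69
Sxx = Σx² − (Σx)²/n = 428 − 312.5 = 115.5
Sxy = Σxy − (Σx)(Σy)/n = 337.3 − 191.875 = 145.425
Syy = Σy² − (Σy)²/n = 316.69 − 117.81125 = 198.87875
b = Sxy/Sxx = 145.425/115.5 = 1.259091
SSE = Syy − b·Sxy = 198.87875 − 1.259091·145.425 = 15.775455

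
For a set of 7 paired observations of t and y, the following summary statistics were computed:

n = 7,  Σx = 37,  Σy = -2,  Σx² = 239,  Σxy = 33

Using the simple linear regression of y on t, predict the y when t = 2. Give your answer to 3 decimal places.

-3.582

Sxx = Σx² − (Σx)²/n = 239 − 195.571429 = 43.428571
Sxy = Σxy − (Σx)(Σy)/n = 33 − (-10.571429) = 43.571429
b = Sxy/Sxx = 43.571429/43.428571 = 1.003289
a = ȳ − b·x̄ = -0.285714 − 1.003289·5.285714 = -5.588816
ŷ(2) = a + b·2 = -5.588816 + 1.003289·2 = -3.582237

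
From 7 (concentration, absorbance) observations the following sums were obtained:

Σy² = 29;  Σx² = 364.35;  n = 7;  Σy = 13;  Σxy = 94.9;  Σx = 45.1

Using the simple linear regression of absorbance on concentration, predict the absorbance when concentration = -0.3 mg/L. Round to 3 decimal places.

0.839

Sxx = Σx² − (Σx)²/n = 364.35 − 290.572857 = 73.777143
Sxy = Σxy − (Σx)(Σy)/n = 94.9 − 83.757143 = 11.142857
b = Sxy/Sxx = 11.142857/73.777143 = 0.151034
a = ȳ − b·x̄ = 1.857143 − 0.151034·6.442857 = 0.884052
ŷ(-0.3) = a + b·-0.3 = 0.884052 + 0.151034·(-0.3) = 0.838742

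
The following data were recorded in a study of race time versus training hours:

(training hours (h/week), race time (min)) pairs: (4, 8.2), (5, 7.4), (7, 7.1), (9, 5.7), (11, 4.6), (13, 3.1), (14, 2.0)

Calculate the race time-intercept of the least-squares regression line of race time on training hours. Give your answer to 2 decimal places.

10.76

n = 7, Σx = 63, Σy = 38.1, Σxy = 289.7, Σx² = 657
Sxx = Σx² − (Σx)²/n = 657 − 567 = 90
Sxy = Σxy − (Σx)(Σy)/n = 289.7 − 342.9 = -53.2
b = Sxy/Sxx = -53.2/90 = -0.591111
a = ȳ − b·x̄ = 5.442857 − (-0.591111)·9 = 10.762857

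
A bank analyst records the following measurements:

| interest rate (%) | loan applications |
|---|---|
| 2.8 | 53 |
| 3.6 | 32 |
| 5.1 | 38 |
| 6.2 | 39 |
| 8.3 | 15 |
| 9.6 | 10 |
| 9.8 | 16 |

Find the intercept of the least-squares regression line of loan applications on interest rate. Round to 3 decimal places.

n = 7, Σx = 45.4, Σy = 203, Σxy = 1076.5, Σx² = 342.34
Sxx = Σx² − (Σx)²/n = 342.34 − 294.451429 = 47.888571
Sxy = Σxy − (Σx)(Σy)/n = 1076.5 − 1316.6 = -240.1
b = Sxy/Sxx = -240.1/47.888571 = -5.013722
a = ȳ − b·x̄ = 29 − (-5.013722)·6.485714 = 61.517571

61.518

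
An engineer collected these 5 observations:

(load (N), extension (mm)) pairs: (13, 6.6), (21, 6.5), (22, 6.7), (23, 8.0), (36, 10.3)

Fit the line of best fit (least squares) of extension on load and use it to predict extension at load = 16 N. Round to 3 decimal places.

6.389

n = 5, Σx = 115, Σy = 38.1, Σxy = 924.5, Σx² = 2919
Sxx = Σx² − (Σx)²/n = 2919 − 2645 = 274
Sxy = Σxy − (Σx)(Σy)/n = 924.5 − 876.3 = 48.2
b = Sxy/Sxx = 48.2/274 = 0.175912
a = ȳ − b·x̄ = 7.62 − 0.175912·23 = 3.574015
ŷ(16) = a + b·16 = 3.574015 + 0.175912·16 = 6.388613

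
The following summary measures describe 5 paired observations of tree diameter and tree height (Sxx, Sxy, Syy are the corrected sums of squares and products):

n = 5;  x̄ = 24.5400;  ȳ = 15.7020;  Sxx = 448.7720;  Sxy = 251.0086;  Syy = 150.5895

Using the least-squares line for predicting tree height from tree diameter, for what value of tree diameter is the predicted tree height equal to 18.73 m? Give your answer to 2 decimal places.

b = Sxy/Sxx = 251.0086/448.772 = 0.559323
a = ȳ − b·x̄ = 15.702 − 0.559323·24.54 = 1.976208
Set a + b·x = 18.73: x = (18.73 − 1.976208) / 0.559323 = 29.953685

29.95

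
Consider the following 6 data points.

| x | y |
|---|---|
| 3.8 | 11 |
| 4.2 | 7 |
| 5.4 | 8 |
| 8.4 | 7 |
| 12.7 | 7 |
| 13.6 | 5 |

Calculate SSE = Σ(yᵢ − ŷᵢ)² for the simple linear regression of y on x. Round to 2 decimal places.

n = 6, Σx = 48.1, Σy = 45, Σxy = 330.1, Σx² = 478.05, Σy² = 357
Sxx = Σx² − (Σx)²/n = 478.05 − 385.601667 = 92.448333
Sxy = Σxy − (Σx)(Σy)/n = 330.1 − 360.75 = -30.65
Syy = Σy² − (Σy)²/n = 357 − 337.5 = 19.5
b = Sxy/Sxx = -30.65/92.448333 = -0.331537
SSE = Syy − b·Sxy = 19.5 − (-0.331537)·(-30.65) = 9.338405

9.34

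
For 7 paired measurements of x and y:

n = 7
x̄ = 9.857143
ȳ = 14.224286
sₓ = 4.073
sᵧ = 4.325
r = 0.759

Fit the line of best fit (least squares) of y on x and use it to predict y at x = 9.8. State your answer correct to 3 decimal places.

b = r · sᵧ/sₓ = 0.759 · 4.325/4.073 = 0.805960
a = ȳ − b·x̄ = 14.224286 − 0.805960·9.857143 = 6.279823
ŷ(9.8) = a + b·9.8 = 6.279823 + 0.805960·9.8 = 14.178231

14.178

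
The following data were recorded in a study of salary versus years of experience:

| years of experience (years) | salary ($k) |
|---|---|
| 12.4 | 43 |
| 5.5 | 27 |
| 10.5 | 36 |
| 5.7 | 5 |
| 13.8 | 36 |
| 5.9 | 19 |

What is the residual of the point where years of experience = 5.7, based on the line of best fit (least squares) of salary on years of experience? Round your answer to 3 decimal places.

-12.874

n = 6, Σx = 53.8, Σy = 166, Σxy = 1697.1, Σx² = 552
Sxx = Σx² − (Σx)²/n = 552 − 482.406667 = 69.593333
Sxy = Σxy − (Σx)(Σy)/n = 1697.1 − 1488.466667 = 208.633333
b = Sxy/Sxx = 208.633333/69.593333 = 2.997893
a = ȳ − b·x̄ = 27.666667 − 2.997893·8.966667 = 0.785564
ŷ(5.7) = 0.785564 + 2.997893·5.7 = 17.873551
residual = y − ŷ = 5 − 17.873551 = -12.873551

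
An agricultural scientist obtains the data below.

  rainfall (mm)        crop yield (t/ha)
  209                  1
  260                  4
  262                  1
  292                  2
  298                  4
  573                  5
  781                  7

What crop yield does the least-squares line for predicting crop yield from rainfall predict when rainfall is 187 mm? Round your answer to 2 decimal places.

1.66

n = 7, Σx = 2675, Σy = 24, Σxy = 11619, Σx² = 1292283
Sxx = Σx² − (Σx)²/n = 1292283 − 1022232.142857 = 270050.857143
Sxy = Σxy − (Σx)(Σy)/n = 11619 − 9171.428571 = 2447.571429
b = Sxy/Sxx = 2447.571429/270050.857143 = 0.009063
a = ȳ − b·x̄ = 3.428571 − 0.009063·382.142857 = -0.034932
ŷ(187) = a + b·187 = -0.034932 + 0.009063·187 = 1.659919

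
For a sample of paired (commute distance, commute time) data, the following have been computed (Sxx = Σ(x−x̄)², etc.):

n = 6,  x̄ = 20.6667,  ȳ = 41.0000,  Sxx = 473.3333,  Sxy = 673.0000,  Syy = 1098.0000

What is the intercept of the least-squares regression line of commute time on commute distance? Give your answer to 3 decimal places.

11.615

b = Sxy/Sxx = 673/473.3333 = 1.421831
a = ȳ − b·x̄ = 41 − 1.421831·20.6667 = 11.615443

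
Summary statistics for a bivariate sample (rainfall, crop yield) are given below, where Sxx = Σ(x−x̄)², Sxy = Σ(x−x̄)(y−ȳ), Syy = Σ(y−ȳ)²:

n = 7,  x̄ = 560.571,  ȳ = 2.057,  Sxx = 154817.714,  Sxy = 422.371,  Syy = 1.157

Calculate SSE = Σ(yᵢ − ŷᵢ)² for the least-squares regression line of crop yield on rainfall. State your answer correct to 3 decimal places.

b = Sxy/Sxx = 422.371/154817.714 = 0.002728
SSE = Syy − b·Sxy = 1.157 − 0.002728·422.371 = 0.004695

0.005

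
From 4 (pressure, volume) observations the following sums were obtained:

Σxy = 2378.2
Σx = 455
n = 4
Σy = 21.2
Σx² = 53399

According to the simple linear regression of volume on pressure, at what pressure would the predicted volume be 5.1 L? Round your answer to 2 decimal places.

123.62

Sxx = Σx² − (Σx)²/n = 53399 − 51756.25 = 1642.75
Sxy = Σxy − (Σx)(Σy)/n = 2378.2 − 2411.5 = -33.3
b = Sxy/Sxx = -33.3/1642.75 = -0.020271
a = ȳ − b·x̄ = 5.3 − (-0.020271)·113.75 = 7.605813
Set a + b·x = 5.1: x = (5.1 − 7.605813) / (-0.020271) = 123.616366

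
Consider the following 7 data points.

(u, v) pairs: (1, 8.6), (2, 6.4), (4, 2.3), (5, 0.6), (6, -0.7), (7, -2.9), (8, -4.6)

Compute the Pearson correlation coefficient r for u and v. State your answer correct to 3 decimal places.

n = 7, Σx = 33, Σy = 9.7, Σxy = -27.7, Σx² = 195, Σy² = 150.63
Sxx = Σx² − (Σx)²/n = 195 − 155.571429 = 39.428571
Sxy = Σxy − (Σx)(Σy)/n = -27.7 − 45.728571 = -73.428571
Syy = Σy² − (Σy)²/n = 150.63 − 13.441429 = 137.188571
r = Sxy/√(Sxx·Syy) = -73.428571/√(5409.149388) = -73.428571/73.546920 = -0.998391

-0.998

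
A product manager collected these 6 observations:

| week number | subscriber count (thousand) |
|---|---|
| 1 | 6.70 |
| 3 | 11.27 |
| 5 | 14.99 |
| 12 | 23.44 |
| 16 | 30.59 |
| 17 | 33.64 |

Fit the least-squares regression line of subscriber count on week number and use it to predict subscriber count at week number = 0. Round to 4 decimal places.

n = 6, Σx = 54, Σy = 120.63, Σxy = 1458.06, Σx² = 724
Sxx = Σx² − (Σx)²/n = 724 − 486 = 238
Sxy = Σxy − (Σx)(Σy)/n = 1458.06 − 1085.67 = 372.39
b = Sxy/Sxx = 372.39/238 = 1.564664
a = ȳ − b·x̄ = 20.105 − 1.564664·9 = 6.023025
ŷ(0) = a + b·0 = 6.023025 + 1.564664·0 = 6.023025

6.0230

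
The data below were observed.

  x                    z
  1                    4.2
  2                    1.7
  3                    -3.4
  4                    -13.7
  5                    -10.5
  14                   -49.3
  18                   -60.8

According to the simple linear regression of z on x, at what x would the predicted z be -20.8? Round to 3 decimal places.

n = 7, Σx = 47, Σy = -131.8, Σxy = -1894.5, Σx² = 575
Sxx = Σx² − (Σx)²/n = 575 − 315.571429 = 259.428571
Sxy = Σxy − (Σx)(Σy)/n = -1894.5 − (-884.942857) = -1009.557143
b = Sxy/Sxx = -1009.557143/259.428571 = -3.891465
a = ȳ − b·x̄ = -18.828571 − (-3.891465)·6.714286 = 7.299835
Set a + b·x = -20.8: x = (-20.8 − 7.299835) / (-3.891465) = 7.220889

7.221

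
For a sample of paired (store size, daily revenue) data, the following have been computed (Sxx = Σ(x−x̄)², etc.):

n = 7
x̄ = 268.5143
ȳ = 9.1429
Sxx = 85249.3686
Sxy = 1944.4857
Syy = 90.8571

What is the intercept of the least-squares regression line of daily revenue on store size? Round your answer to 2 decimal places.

3.02

b = Sxy/Sxx = 1944.4857/85249.3686 = 0.022809
a = ȳ − b·x̄ = 9.1429 − 0.022809·268.5143 = 3.018254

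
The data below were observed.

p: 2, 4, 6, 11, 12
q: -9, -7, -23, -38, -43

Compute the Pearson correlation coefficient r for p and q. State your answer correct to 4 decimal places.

-0.9740

n = 5, Σx = 35, Σy = -120, Σxy = -1118, Σx² = 321, Σy² = 3952
Sxx = Σx² − (Σx)²/n = 321 − 245 = 76
Sxy = Σxy − (Σx)(Σy)/n = -1118 − (-840) = -278
Syy = Σy² − (Σy)²/n = 3952 − 2880 = 1072
r = Sxy/√(Sxx·Syy) = -278/√(81472) = -278/285.433004 = -0.973959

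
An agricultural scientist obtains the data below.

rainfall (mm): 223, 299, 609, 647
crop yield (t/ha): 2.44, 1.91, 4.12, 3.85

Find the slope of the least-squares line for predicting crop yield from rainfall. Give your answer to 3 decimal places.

0.005

n = 4, Σx = 1778, Σy = 12.32, Σxy = 6115.24, Σx² = 928620
Sxx = Σx² − (Σx)²/n = 928620 − 790321 = 138299
Sxy = Σxy − (Σx)(Σy)/n = 6115.24 − 5476.24 = 639
b = Sxy/Sxx = 639/138299 = 0.004620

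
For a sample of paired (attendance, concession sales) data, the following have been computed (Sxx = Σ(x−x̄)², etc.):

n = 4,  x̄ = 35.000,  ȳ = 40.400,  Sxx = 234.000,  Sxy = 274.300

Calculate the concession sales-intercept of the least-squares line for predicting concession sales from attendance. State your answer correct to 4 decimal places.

b = Sxy/Sxx = 274.3/234 = 1.172222
a = ȳ − b·x̄ = 40.4 − 1.172222·35 = -0.627778

-0.6278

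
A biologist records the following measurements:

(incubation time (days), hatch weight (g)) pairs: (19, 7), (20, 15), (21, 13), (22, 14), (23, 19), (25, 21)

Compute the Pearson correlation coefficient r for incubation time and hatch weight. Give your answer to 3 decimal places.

0.898

n = 6, Σx = 130, Σy = 89, Σxy = 1976, Σx² = 2840, Σy² = 1441
Sxx = Σx² − (Σx)²/n = 2840 − 2816.666667 = 23.333333
Sxy = Σxy − (Σx)(Σy)/n = 1976 − 1928.333333 = 47.666667
Syy = Σy² − (Σy)²/n = 1441 − 1320.166667 = 120.833333
r = Sxy/√(Sxx·Syy) = 47.666667/√(2819.444444) = 47.666667/53.098441 = 0.897704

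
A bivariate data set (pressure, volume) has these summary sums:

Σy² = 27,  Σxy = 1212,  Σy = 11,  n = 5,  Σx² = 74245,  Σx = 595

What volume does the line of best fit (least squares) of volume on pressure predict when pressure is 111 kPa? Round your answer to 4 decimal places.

2.4256

Sxx = Σx² − (Σx)²/n = 74245 − 70805 = 3440
Sxy = Σxy − (Σx)(Σy)/n = 1212 − 1309 = -97
b = Sxy/Sxx = -97/3440 = -0.028198
a = ȳ − b·x̄ = 2.2 − (-0.028198)·119 = 5.555523
ŷ(111) = a + b·111 = 5.555523 + (-0.028198)·111 = 2.425581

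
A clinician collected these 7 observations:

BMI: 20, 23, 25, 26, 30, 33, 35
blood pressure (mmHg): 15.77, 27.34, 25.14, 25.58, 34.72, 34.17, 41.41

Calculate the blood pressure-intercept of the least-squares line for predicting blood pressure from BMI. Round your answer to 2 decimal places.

-10.56

n = 7, Σx = 192, Σy = 204.13, Σxy = 5856.36, Σx² = 5444
Sxx = Σx² − (Σx)²/n = 5444 − 5266.285714 = 177.714286
Sxy = Σxy − (Σx)(Σy)/n = 5856.36 − 5598.994286 = 257.365714
b = Sxy/Sxx = 257.365714/177.714286 = 1.448199
a = ȳ − b·x̄ = 29.161429 − 1.448199·27.428571 = -10.560611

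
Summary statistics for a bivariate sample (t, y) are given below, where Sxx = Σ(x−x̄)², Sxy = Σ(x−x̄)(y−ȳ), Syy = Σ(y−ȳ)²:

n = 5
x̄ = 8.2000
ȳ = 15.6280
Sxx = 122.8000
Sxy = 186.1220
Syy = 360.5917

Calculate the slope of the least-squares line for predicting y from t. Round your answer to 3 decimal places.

b = Sxy/Sxx = 186.122/122.8 = 1.515651

1.516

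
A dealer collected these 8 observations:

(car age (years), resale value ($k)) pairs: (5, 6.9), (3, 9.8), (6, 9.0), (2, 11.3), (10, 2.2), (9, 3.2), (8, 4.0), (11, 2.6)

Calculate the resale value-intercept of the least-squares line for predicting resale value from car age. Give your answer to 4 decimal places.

n = 8, Σx = 54, Σy = 49, Σxy = 251.9, Σx² = 440
Sxx = Σx² − (Σx)²/n = 440 − 364.5 = 75.5
Sxy = Σxy − (Σx)(Σy)/n = 251.9 − 330.75 = -78.85
b = Sxy/Sxx = -78.85/75.5 = -1.044371
a = ȳ − b·x̄ = 6.125 − (-1.044371)·6.75 = 13.174503

13.1745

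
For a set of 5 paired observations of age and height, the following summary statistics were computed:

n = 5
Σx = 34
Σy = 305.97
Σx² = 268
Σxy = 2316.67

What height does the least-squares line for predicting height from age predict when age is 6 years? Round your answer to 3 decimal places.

Sxx = Σx² − (Σx)²/n = 268 − 231.2 = 36.8
Sxy = Σxy − (Σx)(Σy)/n = 2316.67 − 2080.596 = 236.074
b = Sxy/Sxx = 236.074/36.8 = 6.415054
a = ȳ − b·x̄ = 61.194 − 6.415054·6.8 = 17.571630
ŷ(6) = a + b·6 = 17.571630 + 6.415054·6 = 56.061957

56.062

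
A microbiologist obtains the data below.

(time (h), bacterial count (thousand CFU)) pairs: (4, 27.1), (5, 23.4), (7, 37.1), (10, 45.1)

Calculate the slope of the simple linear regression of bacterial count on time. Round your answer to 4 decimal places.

3.5024

n = 4, Σx = 26, Σy = 132.7, Σxy = 936.1, Σx² = 190
Sxx = Σx² − (Σx)²/n = 190 − 169 = 21
Sxy = Σxy − (Σx)(Σy)/n = 936.1 − 862.55 = 73.55
b = Sxy/Sxx = 73.55/21 = 3.502381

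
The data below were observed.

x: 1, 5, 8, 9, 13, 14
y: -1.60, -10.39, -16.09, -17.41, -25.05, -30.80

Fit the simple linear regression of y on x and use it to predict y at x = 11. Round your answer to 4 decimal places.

-22.5059

n = 6, Σx = 50, Σy = -101.34, Σxy = -1095.81, Σx² = 536
Sxx = Σx² − (Σx)²/n = 536 − 416.666667 = 119.333333
Sxy = Σxy − (Σx)(Σy)/n = -1095.81 − (-844.5) = -251.31
b = Sxy/Sxx = -251.31/119.333333 = -2.105950
a = ȳ − b·x̄ = -16.89 − (-2.105950)·8.333333 = 0.659581
ŷ(11) = a + b·11 = 0.659581 + (-2.105950)·11 = -22.505866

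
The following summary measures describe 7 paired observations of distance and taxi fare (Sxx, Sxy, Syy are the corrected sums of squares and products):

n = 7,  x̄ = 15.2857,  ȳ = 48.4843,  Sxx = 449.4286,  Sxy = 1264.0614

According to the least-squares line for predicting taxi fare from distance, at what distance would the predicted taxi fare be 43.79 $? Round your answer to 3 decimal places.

b = Sxy/Sxx = 1264.0614/449.4286 = 2.812597
a = ȳ − b·x̄ = 48.4843 − 2.812597·15.2857 = 5.491791
Set a + b·x = 43.79: x = (43.79 − 5.491791) / 2.812597 = 13.616673

13.617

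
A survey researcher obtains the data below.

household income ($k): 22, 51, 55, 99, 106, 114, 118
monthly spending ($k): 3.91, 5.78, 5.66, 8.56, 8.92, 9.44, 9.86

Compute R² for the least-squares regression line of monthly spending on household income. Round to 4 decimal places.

0.9970

n = 7, Σx = 565, Σy = 52.13, Σxy = 4724.7, Σx² = 54067, Σy² = 419.9053
Sxx = Σx² − (Σx)²/n = 54067 − 45603.571429 = 8463.428571
Sxy = Σxy − (Σx)(Σy)/n = 4724.7 − 4207.635714 = 517.064286
Syy = Σy² − (Σy)²/n = 419.9053 − 388.219557 = 31.685743
R² = Sxy²/(Sxx·Syy) = (517.064286)²/(8463.428571·31.685743) = 0.996963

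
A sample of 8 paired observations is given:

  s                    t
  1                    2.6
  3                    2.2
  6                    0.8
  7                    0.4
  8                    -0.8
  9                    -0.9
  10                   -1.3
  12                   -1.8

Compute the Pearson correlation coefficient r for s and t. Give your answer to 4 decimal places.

-0.9839

n = 8, Σx = 56, Σy = 1.2, Σxy = -32.3, Σx² = 484, Σy² = 18.78
Sxx = Σx² − (Σx)²/n = 484 − 392 = 92
Sxy = Σxy − (Σx)(Σy)/n = -32.3 − 8.4 = -40.7
Syy = Σy² − (Σy)²/n = 18.78 − 0.18 = 18.6
r = Sxy/√(Sxx·Syy) = -40.7/√(1711.2) = -40.7/41.366653 = -0.983884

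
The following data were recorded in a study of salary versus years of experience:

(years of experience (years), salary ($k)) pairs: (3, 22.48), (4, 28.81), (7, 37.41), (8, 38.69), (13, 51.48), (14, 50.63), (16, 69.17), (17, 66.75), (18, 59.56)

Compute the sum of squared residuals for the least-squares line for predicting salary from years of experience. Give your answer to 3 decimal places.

157.851

n = 9, Σx = 100, Σy = 424.98, Σxy = 5445.68, Σx² = 1372, Σy² = 22232.823
Sxx = Σx² − (Σx)²/n = 1372 − 1111.111111 = 260.888889
Sxy = Σxy − (Σx)(Σy)/n = 5445.68 − 4722 = 723.68
Syy = Σy² − (Σy)²/n = 22232.823 − 20067.5556 = 2165.2674
b = Sxy/Sxx = 723.68/260.888889 = 2.773901
SSE = Syy − b·Sxy = 2165.2674 − 2.773901·723.68 = 157.850585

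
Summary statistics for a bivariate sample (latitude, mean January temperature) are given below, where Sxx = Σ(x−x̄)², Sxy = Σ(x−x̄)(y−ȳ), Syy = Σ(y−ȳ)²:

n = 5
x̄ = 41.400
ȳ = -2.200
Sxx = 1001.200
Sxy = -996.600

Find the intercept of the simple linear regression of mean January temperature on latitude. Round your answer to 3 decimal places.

39.010

b = Sxy/Sxx = -996.6/1001.2 = -0.995406
a = ȳ − b·x̄ = -2.2 − (-0.995406)·41.4 = 39.009788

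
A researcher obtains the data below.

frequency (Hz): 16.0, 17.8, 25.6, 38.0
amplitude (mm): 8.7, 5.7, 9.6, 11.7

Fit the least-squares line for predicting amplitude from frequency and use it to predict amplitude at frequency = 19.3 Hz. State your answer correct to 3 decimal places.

7.888

n = 4, Σx = 97.4, Σy = 35.7, Σxy = 931.02, Σx² = 2672.2
Sxx = Σx² − (Σx)²/n = 2672.2 − 2371.69 = 300.51
Sxy = Σxy − (Σx)(Σy)/n = 931.02 − 869.295 = 61.725
b = Sxy/Sxx = 61.725/300.51 = 0.205401
a = ȳ − b·x̄ = 8.925 − 0.205401·24.35 = 3.923490
ŷ(19.3) = a + b·19.3 = 3.923490 + 0.205401·19.3 = 7.887726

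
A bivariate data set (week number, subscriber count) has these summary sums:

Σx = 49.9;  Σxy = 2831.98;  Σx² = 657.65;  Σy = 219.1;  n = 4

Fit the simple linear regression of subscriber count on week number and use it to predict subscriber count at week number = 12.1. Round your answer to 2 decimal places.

Sxx = Σx² − (Σx)²/n = 657.65 − 622.5025 = 35.1475
Sxy = Σxy − (Σx)(Σy)/n = 2831.98 − 2733.2725 = 98.7075
b = Sxy/Sxx = 98.7075/35.1475 = 2.808379
a = ȳ − b·x̄ = 54.775 − 2.808379·12.475 = 19.740472
ŷ(12.1) = a + b·12.1 = 19.740472 + 2.808379·12.1 = 53.721858

53.72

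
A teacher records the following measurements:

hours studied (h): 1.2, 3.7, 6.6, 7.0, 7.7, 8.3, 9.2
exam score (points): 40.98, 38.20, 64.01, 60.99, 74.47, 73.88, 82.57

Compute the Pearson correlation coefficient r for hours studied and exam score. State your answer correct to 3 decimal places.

n = 7, Σx = 43.7, Σy = 435.1, Σxy = 2986.179, Σx² = 320.51, Σy² = 28777.5008
Sxx = Σx² − (Σx)²/n = 320.51 − 272.812857 = 47.697143
Sxy = Σxy − (Σx)(Σy)/n = 2986.179 − 2716.267143 = 269.911857
Syy = Σy² − (Σy)²/n = 28777.5008 − 27044.572857 = 1732.927943
r = Sxy/√(Sxx·Syy) = 269.911857/√(82655.711652) = 269.911857/287.499064 = 0.938827

0.939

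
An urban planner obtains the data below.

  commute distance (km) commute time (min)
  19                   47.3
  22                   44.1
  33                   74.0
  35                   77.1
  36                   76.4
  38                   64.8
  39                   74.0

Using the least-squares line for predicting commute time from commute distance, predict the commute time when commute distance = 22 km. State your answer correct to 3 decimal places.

50.214

n = 7, Σx = 222, Σy = 457.7, Σxy = 15108.2, Σx² = 7420
Sxx = Σx² − (Σx)²/n = 7420 − 7040.571429 = 379.428571
Sxy = Σxy − (Σx)(Σy)/n = 15108.2 − 14515.628571 = 592.571429
b = Sxy/Sxx = 592.571429/379.428571 = 1.561747
a = ȳ − b·x̄ = 65.385714 − 1.561747·31.714286 = 15.856024
ŷ(22) = a + b·22 = 15.856024 + 1.561747·22 = 50.214458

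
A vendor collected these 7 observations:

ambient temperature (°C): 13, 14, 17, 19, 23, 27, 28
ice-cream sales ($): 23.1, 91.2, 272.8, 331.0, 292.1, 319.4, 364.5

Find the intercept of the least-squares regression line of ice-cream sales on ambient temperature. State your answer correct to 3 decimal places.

n = 7, Σx = 141, Σy = 1694.1, Σxy = 38051.8, Σx² = 3057
Sxx = Σx² − (Σx)²/n = 3057 − 2840.142857 = 216.857143
Sxy = Σxy − (Σx)(Σy)/n = 38051.8 − 34124.014286 = 3927.785714
b = Sxy/Sxx = 3927.785714/216.857143 = 18.112319
a = ȳ − b·x̄ = 242.014286 − 18.112319·20.142857 = -122.819565

-122.820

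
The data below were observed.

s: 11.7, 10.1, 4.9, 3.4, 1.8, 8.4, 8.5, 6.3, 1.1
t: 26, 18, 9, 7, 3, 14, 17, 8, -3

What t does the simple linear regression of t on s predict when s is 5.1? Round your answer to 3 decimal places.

8.407

n = 9, Σx = 56.2, Σy = 99, Σxy = 868.5, Σx² = 461.42
Sxx = Σx² − (Σx)²/n = 461.42 − 350.937778 = 110.482222
Sxy = Σxy − (Σx)(Σy)/n = 868.5 − 618.2 = 250.3
b = Sxy/Sxx = 250.3/110.482222 = 2.265523
a = ȳ − b·x̄ = 11 − 2.265523·6.244444 = -3.146932
ŷ(5.1) = a + b·5.1 = -3.146932 + 2.265523·5.1 = 8.407235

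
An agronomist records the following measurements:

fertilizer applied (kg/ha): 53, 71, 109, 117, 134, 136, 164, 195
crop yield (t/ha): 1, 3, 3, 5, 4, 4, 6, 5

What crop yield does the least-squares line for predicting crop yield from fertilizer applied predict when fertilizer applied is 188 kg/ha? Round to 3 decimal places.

n = 8, Σx = 979, Σy = 31, Σxy = 4217, Σx² = 134793
Sxx = Σx² − (Σx)²/n = 134793 − 119805.125 = 14987.875
Sxy = Σxy − (Σx)(Σy)/n = 4217 − 3793.625 = 423.375
b = Sxy/Sxx = 423.375/14987.875 = 0.028248
a = ȳ − b·x̄ = 3.875 − 0.028248·122.375 = 0.418171
ŷ(188) = a + b·188 = 0.418171 + 0.028248·188 = 5.728764

5.729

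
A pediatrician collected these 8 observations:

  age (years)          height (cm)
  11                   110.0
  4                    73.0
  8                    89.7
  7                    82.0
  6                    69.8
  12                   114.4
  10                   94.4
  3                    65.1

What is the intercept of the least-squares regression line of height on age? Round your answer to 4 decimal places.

46.0966

n = 8, Σx = 61, Σy = 698.4, Σxy = 5724.5, Σx² = 539
Sxx = Σx² − (Σx)²/n = 539 − 465.125 = 73.875
Sxy = Σxy − (Σx)(Σy)/n = 5724.5 − 5325.3 = 399.2
b = Sxy/Sxx = 399.2/73.875 = 5.403723
a = ȳ − b·x̄ = 87.3 − 5.403723·7.625 = 46.096616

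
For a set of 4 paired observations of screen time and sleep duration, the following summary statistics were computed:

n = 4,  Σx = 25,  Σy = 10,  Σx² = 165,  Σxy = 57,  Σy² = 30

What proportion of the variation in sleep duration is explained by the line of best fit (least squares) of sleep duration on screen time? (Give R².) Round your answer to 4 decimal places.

0.6914

Sxx = Σx² − (Σx)²/n = 165 − 156.25 = 8.75
Sxy = Σxy − (Σx)(Σy)/n = 57 − 62.5 = -5.5
Syy = Σy² − (Σy)²/n = 30 − 25 = 5
R² = Sxy²/(Sxx·Syy) = (-5.5)²/(8.75·5) = 0.691429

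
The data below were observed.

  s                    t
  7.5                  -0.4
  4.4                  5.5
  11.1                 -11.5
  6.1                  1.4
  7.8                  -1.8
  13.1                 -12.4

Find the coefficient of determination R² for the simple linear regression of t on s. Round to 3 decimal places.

n = 6, Σx = 50, Σy = -19.2, Σxy = -274.39, Σx² = 468.48, Σy² = 321.62
Sxx = Σx² − (Σx)²/n = 468.48 − 416.666667 = 51.813333
Sxy = Σxy − (Σx)(Σy)/n = -274.39 − (-160) = -114.39
Syy = Σy² − (Σy)²/n = 321.62 − 61.44 = 260.18
R² = Sxy²/(Sxx·Syy) = (-114.39)²/(51.813333·260.18) = 0.970646

0.971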